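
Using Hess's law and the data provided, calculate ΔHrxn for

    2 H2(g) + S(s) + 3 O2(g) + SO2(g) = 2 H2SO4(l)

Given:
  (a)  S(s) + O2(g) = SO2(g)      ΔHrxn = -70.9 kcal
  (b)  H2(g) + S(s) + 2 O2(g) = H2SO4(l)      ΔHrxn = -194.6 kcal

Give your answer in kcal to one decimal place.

(a) reversed: +70.9 kcal
(b) × 2: (2)·(-194.6) = -389.2 kcal
ΔHrxn = (-1)·(-70.9) + (2)·(-194.6) = -318.3 kcal

ΔHrxn = -318.3 kcal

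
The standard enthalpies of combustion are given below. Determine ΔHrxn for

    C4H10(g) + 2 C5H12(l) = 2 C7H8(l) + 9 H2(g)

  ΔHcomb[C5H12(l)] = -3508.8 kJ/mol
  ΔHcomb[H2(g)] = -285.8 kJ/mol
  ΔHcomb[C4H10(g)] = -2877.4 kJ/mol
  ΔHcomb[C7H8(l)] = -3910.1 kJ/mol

With combustion enthalpies, reactants minus products:
= [1·(-2877.4) + 2·(-3508.8)] − [2·(-3910.1) + 9·(-285.8)]
= 497.4 kJ/mol

ΔHrxn = 497.4 kJ/mol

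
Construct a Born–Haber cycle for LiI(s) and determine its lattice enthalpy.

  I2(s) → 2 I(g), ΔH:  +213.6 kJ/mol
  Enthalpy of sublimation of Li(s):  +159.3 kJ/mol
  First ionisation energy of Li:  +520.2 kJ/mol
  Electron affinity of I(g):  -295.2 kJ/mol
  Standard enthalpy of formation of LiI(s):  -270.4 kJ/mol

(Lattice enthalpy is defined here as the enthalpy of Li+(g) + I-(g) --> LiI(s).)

ΔHf° = 1·ΔHsub + 1·(ΣIE) + 1/2·D(I2) + 1·EA + U
-270.4 = 1·(+159.3) + 1·(+520.2) + 1/2·(+213.6) + 1·(-295.2) + U
U = -270.4 − (+491.1) = -761.5 kJ/mol

U = -761.5 kJ/mol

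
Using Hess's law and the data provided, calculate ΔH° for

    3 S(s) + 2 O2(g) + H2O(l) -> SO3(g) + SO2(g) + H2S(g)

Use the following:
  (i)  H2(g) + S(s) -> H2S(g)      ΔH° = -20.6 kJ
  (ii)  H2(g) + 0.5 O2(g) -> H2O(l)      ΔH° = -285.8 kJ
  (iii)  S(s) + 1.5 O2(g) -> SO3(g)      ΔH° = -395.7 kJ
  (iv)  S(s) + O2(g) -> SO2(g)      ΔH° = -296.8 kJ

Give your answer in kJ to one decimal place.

(i) as written: -20.6 kJ
(ii) reversed: +285.8 kJ
(iii) as written: -395.7 kJ
(iv) as written: -296.8 kJ
Combining the equations, ΔH° = (1)·(-20.6) + (-1)·(-285.8) + (1)·(-395.7) + (1)·(-296.8) = -427.3 kJ

ΔH° = -427.3 kJ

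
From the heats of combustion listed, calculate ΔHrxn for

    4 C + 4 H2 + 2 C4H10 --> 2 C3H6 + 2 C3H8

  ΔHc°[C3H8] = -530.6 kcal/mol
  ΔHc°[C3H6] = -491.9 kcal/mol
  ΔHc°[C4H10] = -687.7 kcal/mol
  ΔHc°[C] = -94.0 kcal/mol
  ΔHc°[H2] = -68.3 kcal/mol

ΔHrxn = 20.4 kcal/mol

With combustion enthalpies, reactants minus products:
= [4·(-94.0) + 4·(-68.3) + 2·(-687.7)] − [2·(-491.9) + 2·(-530.6)]
= 20.4 kcal/mol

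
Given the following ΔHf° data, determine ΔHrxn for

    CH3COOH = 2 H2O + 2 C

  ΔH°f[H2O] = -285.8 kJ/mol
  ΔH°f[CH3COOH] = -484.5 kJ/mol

Products: 2·(-285.8) + 2·(+0.0) = -571.6
Reactants: 1·(-484.5) = -484.5
ΔHrxn = (-571.6) − (-484.5) = -87.1 kJ/mol

ΔHrxn = -87.1 kJ/mol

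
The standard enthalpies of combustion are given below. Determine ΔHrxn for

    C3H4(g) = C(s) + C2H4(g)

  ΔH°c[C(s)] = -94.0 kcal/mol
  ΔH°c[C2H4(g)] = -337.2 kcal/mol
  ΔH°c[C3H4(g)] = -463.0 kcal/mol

ΔHrxn = -31.8 kcal/mol

With combustion enthalpies, reactants minus products:
= [1·(-463.0)] − [1·(-94.0) + 1·(-337.2)]
= -31.8 kcal/mol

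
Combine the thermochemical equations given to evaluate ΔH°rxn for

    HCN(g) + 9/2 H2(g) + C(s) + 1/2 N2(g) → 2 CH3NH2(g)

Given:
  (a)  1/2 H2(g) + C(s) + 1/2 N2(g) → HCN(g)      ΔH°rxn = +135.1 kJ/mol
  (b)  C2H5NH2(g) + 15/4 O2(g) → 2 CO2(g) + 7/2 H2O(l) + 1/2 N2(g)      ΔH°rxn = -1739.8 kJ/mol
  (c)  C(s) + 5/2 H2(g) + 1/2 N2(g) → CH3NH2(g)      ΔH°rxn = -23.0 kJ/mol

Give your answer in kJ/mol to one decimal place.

(a) reversed: -135.1 kJ/mol
(b): not needed.
(c) × 2: (2)·(-23.0) = -46.0 kJ/mol
Combining the equations, ΔH°rxn = (-1)·(+135.1) + (2)·(-23.0) = -181.1 kJ/mol

ΔH°rxn = -181.1 kJ/mol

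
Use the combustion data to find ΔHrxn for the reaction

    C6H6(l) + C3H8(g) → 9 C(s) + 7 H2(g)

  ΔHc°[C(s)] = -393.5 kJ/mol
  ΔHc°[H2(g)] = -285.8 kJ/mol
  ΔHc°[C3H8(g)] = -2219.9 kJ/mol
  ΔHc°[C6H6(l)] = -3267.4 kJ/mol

ΔHrxn = 54.8 kJ/mol

With combustion enthalpies, reactants minus products:
= [1·(-3267.4) + 1·(-2219.9)] − [9·(-393.5) + 7·(-285.8)]
= 54.8 kJ/mol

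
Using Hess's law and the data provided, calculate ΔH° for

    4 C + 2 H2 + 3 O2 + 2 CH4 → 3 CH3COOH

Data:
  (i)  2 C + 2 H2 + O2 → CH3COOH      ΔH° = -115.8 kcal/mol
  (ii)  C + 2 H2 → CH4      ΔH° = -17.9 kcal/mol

(i) × 3: (3)·(-115.8) = -347.4 kcal/mol
(ii) reversed and × 2: (-2)·(-17.9) = +35.8 kcal/mol
Since enthalpy is a state function, ΔH° = (3)·(-115.8) + (-2)·(-17.9) = -311.6 kcal/mol

ΔH° = -311.6 kcal/mol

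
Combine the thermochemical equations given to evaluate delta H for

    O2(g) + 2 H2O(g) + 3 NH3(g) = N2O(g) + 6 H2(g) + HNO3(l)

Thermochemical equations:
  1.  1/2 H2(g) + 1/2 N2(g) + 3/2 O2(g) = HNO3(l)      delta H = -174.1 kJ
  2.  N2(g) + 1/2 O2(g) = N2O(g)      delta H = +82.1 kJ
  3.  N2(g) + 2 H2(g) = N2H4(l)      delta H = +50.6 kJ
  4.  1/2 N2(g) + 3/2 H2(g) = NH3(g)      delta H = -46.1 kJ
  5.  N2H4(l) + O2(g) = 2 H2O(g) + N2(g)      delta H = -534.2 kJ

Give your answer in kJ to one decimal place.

eq. 1 as written: -174.1 kJ
eq. 2 as written: +82.1 kJ
eq. 3 reversed: -50.6 kJ
eq. 4 reversed and × 3: (-3)·(-46.1) = +138.3 kJ
eq. 5 reversed: +534.2 kJ
Combining the equations, delta H = (1)·(-174.1) + (1)·(+82.1) + (-1)·(+50.6) + (-3)·(-46.1) + (-1)·(-534.2) = 529.9 kJ

delta H = 529.9 kJ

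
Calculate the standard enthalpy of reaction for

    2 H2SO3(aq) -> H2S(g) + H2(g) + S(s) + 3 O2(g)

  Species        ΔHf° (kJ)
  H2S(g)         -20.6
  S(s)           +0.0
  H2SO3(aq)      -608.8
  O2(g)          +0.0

Products: 1·(-20.6) + 1·(+0.0) + 1·(+0.0) + 3·(+0.0) = -20.6
Reactants: 2·(-608.8) = -1217.6
ΔH_rxn = (-20.6) − (-1217.6) = 1197.0 kJ

ΔH_rxn = 1197.0 kJ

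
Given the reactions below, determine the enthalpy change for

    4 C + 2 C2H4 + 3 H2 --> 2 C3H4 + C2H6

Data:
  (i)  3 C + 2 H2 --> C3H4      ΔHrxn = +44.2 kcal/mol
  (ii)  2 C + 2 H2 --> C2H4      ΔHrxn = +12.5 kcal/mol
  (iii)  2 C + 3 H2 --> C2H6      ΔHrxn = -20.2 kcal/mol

ΔHrxn = 43.2 kcal/mol

(i) × 2 (scale by 2 for the 2 C3H4): (2)·(+44.2) = +88.4 kcal/mol
(ii) reversed and × 2 (C2H4 must end up as a reactant; ×2 to match 2 C2H4 in the target): (-2)·(+12.5) = -25.0 kcal/mol
(iii) as written (C2H6 already on the product side): -20.2 kcal/mol
ΔHrxn = (2)·(+44.2) + (-2)·(+12.5) + (1)·(-20.2) = 43.2 kcal/mol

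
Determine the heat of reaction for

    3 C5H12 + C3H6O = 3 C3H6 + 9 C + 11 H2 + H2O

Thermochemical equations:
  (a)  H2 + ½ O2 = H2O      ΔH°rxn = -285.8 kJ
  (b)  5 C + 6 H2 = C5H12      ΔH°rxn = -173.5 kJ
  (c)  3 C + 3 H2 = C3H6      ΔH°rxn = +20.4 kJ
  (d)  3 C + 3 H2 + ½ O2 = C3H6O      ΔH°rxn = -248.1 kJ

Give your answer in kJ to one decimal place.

(a) as written: -285.8 kJ
(b) reversed and × 3: (-3)·(-173.5) = +520.5 kJ
(c) × 3: (3)·(+20.4) = +61.2 kJ
(d) reversed: +248.1 kJ
Since enthalpy is a state function, ΔH°rxn = (-285.8) + (+520.5) + (+61.2) + (+248.1) = 544.0 kJ

ΔH°rxn = 544.0 kJ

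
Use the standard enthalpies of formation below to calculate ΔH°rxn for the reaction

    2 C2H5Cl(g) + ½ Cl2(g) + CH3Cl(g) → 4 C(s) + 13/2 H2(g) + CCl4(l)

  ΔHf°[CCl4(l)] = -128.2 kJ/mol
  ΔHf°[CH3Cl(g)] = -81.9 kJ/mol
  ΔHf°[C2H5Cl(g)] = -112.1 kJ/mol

ΔH°rxn = 177.9 kJ/mol

Products: 4·(+0.0) + 13/2·(+0.0) + 1·(-128.2) = -128.2
Reactants: 2·(-112.1) + 1/2·(+0.0) + 1·(-81.9) = -306.1
ΔH°rxn = (-128.2) − (-306.1) = 177.9 kJ/mol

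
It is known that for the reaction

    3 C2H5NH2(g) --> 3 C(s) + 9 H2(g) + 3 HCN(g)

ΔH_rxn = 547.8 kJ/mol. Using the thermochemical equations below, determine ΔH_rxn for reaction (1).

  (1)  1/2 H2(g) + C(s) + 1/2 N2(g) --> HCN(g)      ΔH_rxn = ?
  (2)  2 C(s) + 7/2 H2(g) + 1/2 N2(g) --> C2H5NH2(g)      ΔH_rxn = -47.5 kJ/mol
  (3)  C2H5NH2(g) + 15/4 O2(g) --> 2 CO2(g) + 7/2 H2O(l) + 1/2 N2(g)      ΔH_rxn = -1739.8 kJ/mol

ΔH_rxn = 135.1 kJ/mol

(1) × 3: contributes 3·x
(2) reversed and × 3: (-3)·(-47.5) = +142.5 kJ/mol
(3): not needed.
+547.8 = (+142.5) + 3·x
x = (+547.8 − (+142.5)) / (3) = 135.1 kJ/mol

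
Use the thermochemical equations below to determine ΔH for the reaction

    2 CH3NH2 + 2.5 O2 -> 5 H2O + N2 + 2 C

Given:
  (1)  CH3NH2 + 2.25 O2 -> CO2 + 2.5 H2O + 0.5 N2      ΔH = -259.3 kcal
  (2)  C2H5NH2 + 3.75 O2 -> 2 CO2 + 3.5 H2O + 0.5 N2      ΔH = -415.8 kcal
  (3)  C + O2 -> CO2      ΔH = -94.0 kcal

(1) × 2 (scale by 2 for the 2 CH3NH2): (2)·(-259.3) = -518.6 kcal
(2): not needed (C2H5NH2 appears nowhere else).
(3) reversed and × 2 (C must end up as a product; ×2 to match 2 C in the target): (-2)·(-94.0) = +188.0 kcal
ΔH = (2)·(-259.3) + (-2)·(-94.0) = -330.6 kcal

ΔH = -330.6 kcal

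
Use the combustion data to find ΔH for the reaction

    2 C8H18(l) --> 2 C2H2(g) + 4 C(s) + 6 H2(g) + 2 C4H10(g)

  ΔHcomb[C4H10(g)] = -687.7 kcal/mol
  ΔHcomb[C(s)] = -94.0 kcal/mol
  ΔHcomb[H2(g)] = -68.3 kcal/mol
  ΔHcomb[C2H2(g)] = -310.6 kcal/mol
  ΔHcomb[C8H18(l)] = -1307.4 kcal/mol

ΔH = 167.6 kcal/mol

With combustion enthalpies, reactants minus products:
= [2·(-1307.4)] − [2·(-310.6) + 4·(-94.0) + 6·(-68.3) + 2·(-687.7)]
= 167.6 kcal/mol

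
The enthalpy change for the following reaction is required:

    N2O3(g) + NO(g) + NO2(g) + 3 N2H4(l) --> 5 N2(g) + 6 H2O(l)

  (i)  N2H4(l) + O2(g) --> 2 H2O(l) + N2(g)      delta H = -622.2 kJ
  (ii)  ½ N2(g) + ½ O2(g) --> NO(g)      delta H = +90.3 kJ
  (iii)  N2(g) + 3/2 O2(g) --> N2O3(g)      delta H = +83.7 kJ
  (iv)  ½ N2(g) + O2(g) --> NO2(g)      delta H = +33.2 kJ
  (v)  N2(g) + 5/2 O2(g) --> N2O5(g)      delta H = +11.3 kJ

(i) × 3 (×3 to match 3 N2H4(l) in the target): (3)·(-622.2) = -1866.6 kJ
(ii) reversed (NO(g) must end up as a reactant): -90.3 kJ
(iii) reversed (N2O3(g) must end up as a reactant): -83.7 kJ
(iv) reversed (reverse to put NO2(g) on the reactant side): -33.2 kJ
(v): not needed (N2O5(g) appears nowhere else).
Summing the manipulated equations, delta H = (-1866.6) + (-90.3) + (-83.7) + (-33.2) = -2073.8 kJ

delta H = -2073.8 kJ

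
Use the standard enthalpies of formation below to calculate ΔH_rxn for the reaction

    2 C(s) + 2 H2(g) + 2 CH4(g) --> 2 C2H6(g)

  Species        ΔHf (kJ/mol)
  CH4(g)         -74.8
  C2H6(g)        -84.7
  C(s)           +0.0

Products: 2·(-84.7) = -169.4
Reactants: 2·(+0.0) + 2·(+0.0) + 2·(-74.8) = -149.6
ΔH_rxn = (-169.4) − (-149.6) = -19.8 kJ/mol

ΔH_rxn = -19.8 kJ/mol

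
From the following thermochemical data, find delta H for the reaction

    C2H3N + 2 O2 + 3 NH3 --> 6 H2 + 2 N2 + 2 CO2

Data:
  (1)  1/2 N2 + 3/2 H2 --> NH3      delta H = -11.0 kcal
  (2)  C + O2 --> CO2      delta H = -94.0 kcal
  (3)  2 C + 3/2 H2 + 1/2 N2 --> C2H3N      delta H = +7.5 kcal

delta H = -162.5 kcal

(1) reversed and × 3: (-3)·(-11.0) = +33.0 kcal
(2) × 2: (2)·(-94.0) = -188.0 kcal
(3) reversed: -7.5 kcal
delta H = (-3)·(-11.0) + (2)·(-94.0) + (-1)·(+7.5) = -162.5 kcal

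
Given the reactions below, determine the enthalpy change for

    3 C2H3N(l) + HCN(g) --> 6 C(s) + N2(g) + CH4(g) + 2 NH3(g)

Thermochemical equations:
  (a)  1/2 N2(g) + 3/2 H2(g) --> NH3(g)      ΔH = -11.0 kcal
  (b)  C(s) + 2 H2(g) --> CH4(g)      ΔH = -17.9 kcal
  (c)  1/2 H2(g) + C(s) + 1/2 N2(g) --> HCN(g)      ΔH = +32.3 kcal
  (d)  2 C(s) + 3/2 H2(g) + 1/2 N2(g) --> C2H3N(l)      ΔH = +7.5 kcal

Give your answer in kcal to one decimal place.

ΔH = -94.7 kcal

(a) × 2 (scale by 2 for the 2 NH3(g)): (2)·(-11.0) = -22.0 kcal
(b) as written (CH4(g) already on the product side): -17.9 kcal
(c) reversed (reverse to put HCN(g) on the reactant side): -32.3 kcal
(d) reversed and × 3 (reverse to put C2H3N(l) on the reactant side; ×3 to match 3 C2H3N(l) in the target): (-3)·(+7.5) = -22.5 kcal
ΔH = (-22.0) + (-17.9) + (-32.3) + (-22.5) = -94.7 kcal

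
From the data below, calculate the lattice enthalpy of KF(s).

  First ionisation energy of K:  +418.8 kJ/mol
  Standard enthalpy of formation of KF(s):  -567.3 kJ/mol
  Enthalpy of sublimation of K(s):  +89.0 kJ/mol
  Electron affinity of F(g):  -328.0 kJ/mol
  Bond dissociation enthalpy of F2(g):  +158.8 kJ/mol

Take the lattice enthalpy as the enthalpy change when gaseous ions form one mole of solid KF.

U = -826.5 kJ/mol

ΔHf° = 1·ΔHsub + 1·(ΣIE) + 1/2·D(F2) + 1·EA + U
-567.3 = 1·(+89.0) + 1·(+418.8) + 1/2·(+158.8) + 1·(-328.0) + U
U = -567.3 − (+259.2) = -826.5 kJ/mol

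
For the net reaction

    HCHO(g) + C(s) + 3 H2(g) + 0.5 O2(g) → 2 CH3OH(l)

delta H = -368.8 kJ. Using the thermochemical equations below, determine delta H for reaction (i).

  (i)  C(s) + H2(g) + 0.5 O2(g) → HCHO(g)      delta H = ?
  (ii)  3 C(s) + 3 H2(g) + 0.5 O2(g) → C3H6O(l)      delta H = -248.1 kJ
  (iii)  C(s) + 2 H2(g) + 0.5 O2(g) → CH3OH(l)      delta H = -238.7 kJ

delta H = -108.6 kJ

(i) reversed: contributes −x
(ii): not needed.
(iii) × 2: (2)·(-238.7) = -477.4 kJ
-368.8 = (-477.4) − x
x = (-368.8 − (-477.4)) / (-1) = -108.6 kJ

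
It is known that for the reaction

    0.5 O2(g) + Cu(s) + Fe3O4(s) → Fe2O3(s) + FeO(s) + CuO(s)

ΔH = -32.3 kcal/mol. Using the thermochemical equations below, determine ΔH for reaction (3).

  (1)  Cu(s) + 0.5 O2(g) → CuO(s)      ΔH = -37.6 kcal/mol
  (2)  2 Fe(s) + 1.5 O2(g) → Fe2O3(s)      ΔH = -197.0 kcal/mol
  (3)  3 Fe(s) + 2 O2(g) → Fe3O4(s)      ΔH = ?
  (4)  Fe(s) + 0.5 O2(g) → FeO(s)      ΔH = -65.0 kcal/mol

ΔH = -267.3 kcal/mol

(1) as written: -37.6 kcal/mol
(2) as written: -197.0 kcal/mol
(3) reversed: contributes −x
(4) as written: -65.0 kcal/mol
-32.3 = (-37.6) + (-197.0) + (-65.0) − x
x = (-32.3 − (-299.6)) / (-1) = -267.3 kcal/mol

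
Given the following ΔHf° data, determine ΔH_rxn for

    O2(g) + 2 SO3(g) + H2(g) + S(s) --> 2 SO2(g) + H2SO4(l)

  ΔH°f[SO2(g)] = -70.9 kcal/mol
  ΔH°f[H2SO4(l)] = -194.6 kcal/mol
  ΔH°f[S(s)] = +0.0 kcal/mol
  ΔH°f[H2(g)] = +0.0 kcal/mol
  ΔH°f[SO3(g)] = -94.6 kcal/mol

ΔH_rxn = -147.2 kcal/mol

ΔH°rxn = Σ nΔHf°(products) − Σ nΔHf°(reactants).
Products: 2·(-70.9) + 1·(-194.6) = -336.4
Reactants: 1·(+0.0) + 2·(-94.6) + 1·(+0.0) + 1·(+0.0) = -189.2
ΔH_rxn = (-336.4) − (-189.2) = -147.2 kcal/mol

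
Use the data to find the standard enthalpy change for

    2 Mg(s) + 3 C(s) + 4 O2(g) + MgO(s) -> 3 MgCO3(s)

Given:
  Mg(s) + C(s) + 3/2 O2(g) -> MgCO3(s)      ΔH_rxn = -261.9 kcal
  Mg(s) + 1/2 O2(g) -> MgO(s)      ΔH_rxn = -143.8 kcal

equation 1 × 3: (3)·(-261.9) = -785.7 kcal
equation 2 reversed: +143.8 kcal
ΔH_rxn = (3)·(-261.9) + (-1)·(-143.8) = -641.9 kcal

ΔH_rxn = -641.9 kcal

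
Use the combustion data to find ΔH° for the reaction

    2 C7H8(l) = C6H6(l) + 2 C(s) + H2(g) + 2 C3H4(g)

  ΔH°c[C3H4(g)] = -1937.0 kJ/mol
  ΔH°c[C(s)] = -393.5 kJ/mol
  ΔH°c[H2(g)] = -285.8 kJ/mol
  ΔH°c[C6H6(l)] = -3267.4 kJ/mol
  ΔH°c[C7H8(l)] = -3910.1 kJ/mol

ΔH° = 394.0 kJ/mol

With combustion enthalpies, reactants minus products:
= [2·(-3910.1)] − [1·(-3267.4) + 2·(-393.5) + 1·(-285.8) + 2·(-1937.0)]
= 394.0 kJ/mol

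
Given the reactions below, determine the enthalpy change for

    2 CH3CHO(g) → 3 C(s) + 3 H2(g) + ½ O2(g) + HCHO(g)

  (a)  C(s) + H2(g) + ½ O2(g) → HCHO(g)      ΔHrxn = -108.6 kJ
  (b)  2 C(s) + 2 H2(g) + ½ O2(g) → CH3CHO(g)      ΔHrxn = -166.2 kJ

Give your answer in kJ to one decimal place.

(a) as written (HCHO(g) already on the product side): -108.6 kJ
(b) reversed and × 2 (CH3CHO(g) must end up as a reactant; ×2 to match 2 CH3CHO(g) in the target): (-2)·(-166.2) = +332.4 kJ
Combining the equations, ΔHrxn = (-108.6) + (+332.4) = 223.8 kJ

ΔHrxn = 223.8 kJ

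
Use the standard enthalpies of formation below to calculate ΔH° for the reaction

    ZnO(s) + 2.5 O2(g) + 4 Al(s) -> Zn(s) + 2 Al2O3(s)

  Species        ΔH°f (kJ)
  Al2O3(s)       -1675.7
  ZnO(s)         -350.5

ΔH°rxn = Σ nΔHf°(products) − Σ nΔHf°(reactants).
Products: 1·(+0.0) + 2·(-1675.7) = -3351.4
Reactants: 1·(-350.5) + 5/2·(+0.0) + 4·(+0.0) = -350.5
ΔH° = (-3351.4) − (-350.5) = -3000.9 kJ

ΔH° = -3000.9 kJ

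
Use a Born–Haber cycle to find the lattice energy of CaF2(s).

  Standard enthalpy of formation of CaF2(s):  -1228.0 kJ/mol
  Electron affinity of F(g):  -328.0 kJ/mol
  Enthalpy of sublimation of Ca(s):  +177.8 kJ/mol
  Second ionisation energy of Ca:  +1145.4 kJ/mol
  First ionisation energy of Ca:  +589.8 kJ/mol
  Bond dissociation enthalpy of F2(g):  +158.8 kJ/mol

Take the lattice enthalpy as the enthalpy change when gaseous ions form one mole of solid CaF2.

U = -2643.8 kJ/mol

ΔHf° = 1·ΔHsub + 1·(ΣIE) + 1·D(F2) + 2·EA + U
-1228.0 = 1·(+177.8) + 1·(+1735.2) + 1·(+158.8) + 2·(-328.0) + U
U = -1228.0 − (+1415.8) = -2643.8 kJ/mol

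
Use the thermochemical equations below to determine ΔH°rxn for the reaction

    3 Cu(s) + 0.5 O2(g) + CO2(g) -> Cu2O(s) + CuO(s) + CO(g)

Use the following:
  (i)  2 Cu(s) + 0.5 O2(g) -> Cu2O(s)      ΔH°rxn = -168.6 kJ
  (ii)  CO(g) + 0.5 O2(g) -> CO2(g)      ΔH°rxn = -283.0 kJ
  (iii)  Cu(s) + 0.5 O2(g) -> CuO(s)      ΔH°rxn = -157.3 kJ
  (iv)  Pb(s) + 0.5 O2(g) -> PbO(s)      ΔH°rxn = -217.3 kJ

(i) as written (Cu2O(s) already on the product side): -168.6 kJ
(ii) reversed (CO(g) must end up as a product): +283.0 kJ
(iii) as written (CuO(s) already on the product side): -157.3 kJ
(iv): not needed (PbO(s) appears nowhere else).
Summing the manipulated equations, ΔH°rxn = (-168.6) + (+283.0) + (-157.3) = -42.9 kJ

ΔH°rxn = -42.9 kJ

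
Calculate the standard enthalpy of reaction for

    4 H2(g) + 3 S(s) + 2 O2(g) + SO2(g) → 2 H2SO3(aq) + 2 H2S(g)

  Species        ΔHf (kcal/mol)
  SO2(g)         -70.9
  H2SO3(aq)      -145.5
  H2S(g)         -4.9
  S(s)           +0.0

Products: 2·(-145.5) + 2·(-4.9) = -300.8
Reactants: 4·(+0.0) + 3·(+0.0) + 2·(+0.0) + 1·(-70.9) = -70.9
ΔHrxn = (-300.8) − (-70.9) = -229.9 kcal/mol

ΔHrxn = -229.9 kcal/mol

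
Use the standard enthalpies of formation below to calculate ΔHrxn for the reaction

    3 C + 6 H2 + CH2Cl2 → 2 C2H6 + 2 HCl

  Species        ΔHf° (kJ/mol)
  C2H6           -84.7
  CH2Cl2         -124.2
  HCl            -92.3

Products: 2·(-84.7) + 2·(-92.3) = -354.0
Reactants: 3·(+0.0) + 6·(+0.0) + 1·(-124.2) = -124.2
ΔHrxn = (-354.0) − (-124.2) = -229.8 kJ/mol

ΔHrxn = -229.8 kJ/mol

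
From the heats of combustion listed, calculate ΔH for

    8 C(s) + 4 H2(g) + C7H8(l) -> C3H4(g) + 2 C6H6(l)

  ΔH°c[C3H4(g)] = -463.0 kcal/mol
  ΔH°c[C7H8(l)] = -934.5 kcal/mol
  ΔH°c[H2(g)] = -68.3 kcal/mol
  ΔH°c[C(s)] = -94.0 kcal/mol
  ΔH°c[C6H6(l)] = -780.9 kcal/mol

With combustion enthalpies, reactants minus products:
= [8·(-94.0) + 4·(-68.3) + 1·(-934.5)] − [1·(-463.0) + 2·(-780.9)]
= 65.1 kcal/mol

ΔH = 65.1 kcal/mol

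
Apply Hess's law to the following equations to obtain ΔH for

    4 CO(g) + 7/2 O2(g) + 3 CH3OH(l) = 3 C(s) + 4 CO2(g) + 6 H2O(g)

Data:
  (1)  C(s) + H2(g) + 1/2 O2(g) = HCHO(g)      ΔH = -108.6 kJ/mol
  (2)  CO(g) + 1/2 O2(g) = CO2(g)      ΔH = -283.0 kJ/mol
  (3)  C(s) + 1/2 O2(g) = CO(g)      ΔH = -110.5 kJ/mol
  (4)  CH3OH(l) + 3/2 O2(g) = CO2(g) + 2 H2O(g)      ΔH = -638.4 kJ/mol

(1): not needed.
(2) as written: -283.0 kJ/mol
(3) reversed and × 3: (-3)·(-110.5) = +331.5 kJ/mol
(4) × 3: (3)·(-638.4) = -1915.2 kJ/mol
Combining the equations, ΔH = (-283.0) + (+331.5) + (-1915.2) = -1866.7 kJ/mol

ΔH = -1866.7 kJ/mol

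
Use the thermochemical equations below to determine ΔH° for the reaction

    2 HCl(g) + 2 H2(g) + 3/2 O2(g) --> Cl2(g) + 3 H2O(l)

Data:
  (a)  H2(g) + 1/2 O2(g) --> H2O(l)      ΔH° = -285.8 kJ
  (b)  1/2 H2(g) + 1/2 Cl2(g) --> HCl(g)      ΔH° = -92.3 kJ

ΔH° = -672.8 kJ

(a) × 3 (scale by 3 for the 3 H2O(l)): (3)·(-285.8) = -857.4 kJ
(b) reversed and × 2 (reverse to put HCl(g) on the reactant side; scale by 2 for the 2 HCl(g)): (-2)·(-92.3) = +184.6 kJ
Since enthalpy is a state function, ΔH° = (-857.4) + (+184.6) = -672.8 kJ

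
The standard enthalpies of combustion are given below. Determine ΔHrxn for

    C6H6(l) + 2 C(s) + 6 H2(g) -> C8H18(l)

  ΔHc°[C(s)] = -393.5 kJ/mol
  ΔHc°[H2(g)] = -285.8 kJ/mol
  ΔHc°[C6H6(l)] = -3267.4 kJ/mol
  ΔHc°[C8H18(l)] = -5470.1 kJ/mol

Using ΔH = Σ nΔHc°(reactants) − Σ nΔHc°(products):
= [1·(-3267.4) + 2·(-393.5) + 6·(-285.8)] − [1·(-5470.1)]
= -299.1 kJ/mol

ΔHrxn = -299.1 kJ/mol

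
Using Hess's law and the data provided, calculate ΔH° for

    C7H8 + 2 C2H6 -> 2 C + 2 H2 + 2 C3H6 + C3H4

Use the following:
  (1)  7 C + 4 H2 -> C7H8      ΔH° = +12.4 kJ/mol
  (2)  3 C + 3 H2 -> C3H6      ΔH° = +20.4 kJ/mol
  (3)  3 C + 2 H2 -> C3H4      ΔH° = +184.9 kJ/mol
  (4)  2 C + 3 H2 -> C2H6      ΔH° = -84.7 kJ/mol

(1) reversed (reverse to put C7H8 on the reactant side): -12.4 kJ/mol
(2) × 2 (scale by 2 for the 2 C3H6): (2)·(+20.4) = +40.8 kJ/mol
(3) as written (C3H4 already on the product side): +184.9 kJ/mol
(4) reversed and × 2 (C2H6 must end up as a reactant; scale by 2 for the 2 C2H6): (-2)·(-84.7) = +169.4 kJ/mol
ΔH° = (-12.4) + (+40.8) + (+184.9) + (+169.4) = 382.7 kJ/mol

ΔH° = 382.7 kJ/mol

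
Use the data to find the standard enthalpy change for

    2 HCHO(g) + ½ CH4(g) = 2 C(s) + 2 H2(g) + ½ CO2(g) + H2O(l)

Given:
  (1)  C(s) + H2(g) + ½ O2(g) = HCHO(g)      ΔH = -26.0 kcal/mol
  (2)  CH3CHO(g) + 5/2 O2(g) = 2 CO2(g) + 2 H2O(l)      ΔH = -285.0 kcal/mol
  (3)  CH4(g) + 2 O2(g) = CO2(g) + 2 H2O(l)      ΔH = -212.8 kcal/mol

ΔH = -54.4 kcal/mol

(1) reversed and × 2: (-2)·(-26.0) = +52.0 kcal/mol
(2): not needed.
(3) × 1/2: (1/2)·(-212.8) = -106.4 kcal/mol
ΔH = (-2)·(-26.0) + (1/2)·(-212.8) = -54.4 kcal/mol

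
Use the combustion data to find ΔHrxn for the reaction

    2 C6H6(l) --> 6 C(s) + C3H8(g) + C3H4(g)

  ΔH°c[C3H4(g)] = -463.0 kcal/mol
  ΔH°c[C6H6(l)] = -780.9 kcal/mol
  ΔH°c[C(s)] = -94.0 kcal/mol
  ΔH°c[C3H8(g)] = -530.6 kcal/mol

ΔHrxn = -4.2 kcal/mol

Using ΔH = Σ nΔHc°(reactants) − Σ nΔHc°(products):
= [2·(-780.9)] − [6·(-94.0) + 1·(-530.6) + 1·(-463.0)]
= -4.2 kcal/mol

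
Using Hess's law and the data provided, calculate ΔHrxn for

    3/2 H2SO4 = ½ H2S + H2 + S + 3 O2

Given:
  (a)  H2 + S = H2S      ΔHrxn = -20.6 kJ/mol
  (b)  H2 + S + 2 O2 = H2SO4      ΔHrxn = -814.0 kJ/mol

(a) × 1/2: (1/2)·(-20.6) = -10.3 kJ/mol
(b) reversed and × 3/2: (-3/2)·(-814.0) = +1221.0 kJ/mol
By Hess's law, ΔHrxn = (-10.3) + (+1221.0) = 1210.7 kJ/mol

ΔHrxn = 1210.7 kJ/mol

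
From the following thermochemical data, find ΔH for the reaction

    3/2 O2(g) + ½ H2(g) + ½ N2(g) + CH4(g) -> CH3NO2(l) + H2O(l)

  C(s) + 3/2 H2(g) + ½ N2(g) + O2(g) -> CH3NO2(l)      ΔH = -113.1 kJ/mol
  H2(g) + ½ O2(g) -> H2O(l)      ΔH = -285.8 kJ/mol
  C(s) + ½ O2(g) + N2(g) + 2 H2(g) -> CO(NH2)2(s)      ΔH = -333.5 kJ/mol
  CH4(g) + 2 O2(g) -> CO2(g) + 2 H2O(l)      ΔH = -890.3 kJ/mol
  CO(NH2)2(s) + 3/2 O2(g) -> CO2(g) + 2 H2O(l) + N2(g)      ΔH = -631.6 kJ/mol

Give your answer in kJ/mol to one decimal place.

ΔH = -324.1 kJ/mol

equation 1 as written (CH3NO2(l) already on the product side): -113.1 kJ/mol
equation 2 as written: -285.8 kJ/mol
equation 3 reversed: +333.5 kJ/mol
equation 4 as written (CH4(g) already on the reactant side): -890.3 kJ/mol
equation 5 reversed: +631.6 kJ/mol
Summing the manipulated equations, ΔH = (-113.1) + (-285.8) + (+333.5) + (-890.3) + (+631.6) = -324.1 kJ/mol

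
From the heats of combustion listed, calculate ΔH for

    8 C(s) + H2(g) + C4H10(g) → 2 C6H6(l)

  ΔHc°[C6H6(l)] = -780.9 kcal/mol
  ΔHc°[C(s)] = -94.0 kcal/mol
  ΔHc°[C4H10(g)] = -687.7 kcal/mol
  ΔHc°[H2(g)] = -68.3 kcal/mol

ΔH = 53.8 kcal/mol

Using ΔH = Σ nΔHc°(reactants) − Σ nΔHc°(products):
= [8·(-94.0) + 1·(-68.3) + 1·(-687.7)] − [2·(-780.9)]
= 53.8 kcal/mol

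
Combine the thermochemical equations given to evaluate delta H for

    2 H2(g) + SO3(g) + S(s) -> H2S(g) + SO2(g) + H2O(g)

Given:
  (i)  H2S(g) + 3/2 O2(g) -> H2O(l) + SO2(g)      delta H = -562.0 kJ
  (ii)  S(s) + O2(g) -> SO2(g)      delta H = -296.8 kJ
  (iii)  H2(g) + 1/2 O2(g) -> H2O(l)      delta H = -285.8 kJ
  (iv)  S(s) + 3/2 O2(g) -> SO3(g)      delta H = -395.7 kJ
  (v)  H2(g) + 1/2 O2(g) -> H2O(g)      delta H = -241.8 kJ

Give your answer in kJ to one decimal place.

(i) reversed (reverse to put H2S(g) on the product side): +562.0 kJ
(ii) × 2: (2)·(-296.8) = -593.6 kJ
(iii) as written: -285.8 kJ
(iv) reversed (reverse to put SO3(g) on the reactant side): +395.7 kJ
(v) as written (H2O(g) already on the product side): -241.8 kJ
Combining the equations, delta H = (-1)·(-562.0) + (2)·(-296.8) + (1)·(-285.8) + (-1)·(-395.7) + (1)·(-241.8) = -163.5 kJ

delta H = -163.5 kJ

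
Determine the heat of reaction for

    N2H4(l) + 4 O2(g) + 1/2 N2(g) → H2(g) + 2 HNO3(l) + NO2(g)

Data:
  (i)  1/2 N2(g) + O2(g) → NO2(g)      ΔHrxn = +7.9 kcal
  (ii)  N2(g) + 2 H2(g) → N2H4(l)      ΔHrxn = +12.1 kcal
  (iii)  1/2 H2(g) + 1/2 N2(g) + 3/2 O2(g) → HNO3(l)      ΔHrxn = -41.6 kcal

ΔHrxn = -87.4 kcal

(i) as written: +7.9 kcal
(ii) reversed: -12.1 kcal
(iii) × 2: (2)·(-41.6) = -83.2 kcal
ΔHrxn = (+7.9) + (-12.1) + (-83.2) = -87.4 kcal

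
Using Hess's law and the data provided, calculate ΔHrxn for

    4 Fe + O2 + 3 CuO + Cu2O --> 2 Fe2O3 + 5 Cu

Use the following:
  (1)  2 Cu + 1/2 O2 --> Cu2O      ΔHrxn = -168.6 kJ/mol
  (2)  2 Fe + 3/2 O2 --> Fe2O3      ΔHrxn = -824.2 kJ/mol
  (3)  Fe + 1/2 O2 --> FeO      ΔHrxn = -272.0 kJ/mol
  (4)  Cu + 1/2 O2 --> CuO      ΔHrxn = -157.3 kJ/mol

(1) reversed (Cu2O must end up as a reactant): +168.6 kJ/mol
(2) × 2 (scale by 2 for the 2 Fe2O3): (2)·(-824.2) = -1648.4 kJ/mol
(3): not needed (FeO appears nowhere else).
(4) reversed and × 3 (CuO must end up as a reactant; scale by 3 for the 3 CuO): (-3)·(-157.3) = +471.9 kJ/mol
ΔHrxn = (-1)·(-168.6) + (2)·(-824.2) + (-3)·(-157.3) = -1007.9 kJ/mol

ΔHrxn = -1007.9 kJ/mol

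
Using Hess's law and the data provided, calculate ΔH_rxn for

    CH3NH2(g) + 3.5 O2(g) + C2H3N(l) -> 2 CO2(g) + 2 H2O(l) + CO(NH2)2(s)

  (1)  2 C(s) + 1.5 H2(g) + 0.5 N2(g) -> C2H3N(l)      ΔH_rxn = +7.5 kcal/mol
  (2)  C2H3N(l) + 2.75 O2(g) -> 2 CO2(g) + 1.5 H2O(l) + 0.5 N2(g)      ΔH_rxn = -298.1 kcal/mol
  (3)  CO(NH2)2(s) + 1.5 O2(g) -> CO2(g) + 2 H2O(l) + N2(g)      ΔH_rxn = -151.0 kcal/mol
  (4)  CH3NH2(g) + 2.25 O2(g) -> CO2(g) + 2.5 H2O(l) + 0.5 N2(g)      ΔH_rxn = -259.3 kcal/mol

ΔH_rxn = -406.4 kcal/mol

(1): not needed (C(s) appears nowhere else).
(2) as written: -298.1 kcal/mol
(3) reversed (reverse to put CO(NH2)2(s) on the product side): +151.0 kcal/mol
(4) as written (CH3NH2(g) already on the reactant side): -259.3 kcal/mol
By Hess's law, ΔH_rxn = (1)·(-298.1) + (-1)·(-151.0) + (1)·(-259.3) = -406.4 kcal/mol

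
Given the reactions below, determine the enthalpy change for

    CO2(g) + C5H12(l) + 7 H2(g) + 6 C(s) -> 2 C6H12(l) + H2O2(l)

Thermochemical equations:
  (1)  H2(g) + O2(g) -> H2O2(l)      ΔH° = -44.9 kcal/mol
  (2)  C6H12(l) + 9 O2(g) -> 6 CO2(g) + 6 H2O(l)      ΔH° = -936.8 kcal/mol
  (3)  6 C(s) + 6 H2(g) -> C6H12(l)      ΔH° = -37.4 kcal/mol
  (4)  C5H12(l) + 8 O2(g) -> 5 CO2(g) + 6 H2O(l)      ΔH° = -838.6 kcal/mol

(1) as written: -44.9 kcal/mol
(2) reversed: +936.8 kcal/mol
(3) as written: -37.4 kcal/mol
(4) as written: -838.6 kcal/mol
Combining the equations, ΔH° = (1)·(-44.9) + (-1)·(-936.8) + (1)·(-37.4) + (1)·(-838.6) = 15.9 kcal/mol

ΔH° = 15.9 kcal/mol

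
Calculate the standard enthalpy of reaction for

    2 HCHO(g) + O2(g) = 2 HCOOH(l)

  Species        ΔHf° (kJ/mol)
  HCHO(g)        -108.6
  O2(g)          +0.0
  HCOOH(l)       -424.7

ΔHrxn = -632.2 kJ/mol

Products: 2·(-424.7) = -849.4
Reactants: 2·(-108.6) + 1·(+0.0) = -217.2
ΔHrxn = (-849.4) − (-217.2) = -632.2 kJ/mol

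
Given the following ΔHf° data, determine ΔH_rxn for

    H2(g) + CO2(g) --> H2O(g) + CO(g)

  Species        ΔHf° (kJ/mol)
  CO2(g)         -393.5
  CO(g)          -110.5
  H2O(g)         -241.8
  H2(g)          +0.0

Products: 1·(-241.8) + 1·(-110.5) = -352.3
Reactants: 1·(+0.0) + 1·(-393.5) = -393.5
ΔH_rxn = (-352.3) − (-393.5) = 41.2 kJ/mol

ΔH_rxn = 41.2 kJ/mol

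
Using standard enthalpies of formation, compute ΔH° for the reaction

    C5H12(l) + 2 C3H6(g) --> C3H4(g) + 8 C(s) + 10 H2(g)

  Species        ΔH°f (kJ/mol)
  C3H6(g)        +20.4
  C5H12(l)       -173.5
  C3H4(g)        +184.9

ΔH°rxn = Σ nΔHf°(products) − Σ nΔHf°(reactants).
Products: 1·(+184.9) + 8·(+0.0) + 10·(+0.0) = +184.9
Reactants: 1·(-173.5) + 2·(+20.4) = -132.7
ΔH° = (+184.9) − (-132.7) = 317.6 kJ/mol

ΔH° = 317.6 kJ/mol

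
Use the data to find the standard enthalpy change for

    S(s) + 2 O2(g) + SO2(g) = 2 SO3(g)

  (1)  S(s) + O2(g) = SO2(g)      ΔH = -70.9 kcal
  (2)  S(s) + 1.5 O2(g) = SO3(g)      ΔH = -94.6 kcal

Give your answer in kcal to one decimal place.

(1) reversed: +70.9 kcal
(2) × 2: (2)·(-94.6) = -189.2 kcal
By Hess's law, ΔH = (+70.9) + (-189.2) = -118.3 kcal

ΔH = -118.3 kcal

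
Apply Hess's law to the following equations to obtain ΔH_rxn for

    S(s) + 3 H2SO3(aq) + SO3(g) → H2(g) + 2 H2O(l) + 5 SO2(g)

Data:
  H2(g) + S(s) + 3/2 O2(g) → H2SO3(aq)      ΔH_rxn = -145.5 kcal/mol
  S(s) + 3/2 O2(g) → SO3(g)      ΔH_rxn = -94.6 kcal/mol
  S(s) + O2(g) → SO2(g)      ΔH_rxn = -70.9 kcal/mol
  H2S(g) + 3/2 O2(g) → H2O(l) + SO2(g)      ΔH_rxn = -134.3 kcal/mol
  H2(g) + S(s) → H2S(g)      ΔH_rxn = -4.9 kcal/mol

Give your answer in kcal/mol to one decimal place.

ΔH_rxn = 40.0 kcal/mol

equation 1 reversed and × 3: (-3)·(-145.5) = +436.5 kcal/mol
equation 2 reversed: +94.6 kcal/mol
equation 3 × 3: (3)·(-70.9) = -212.7 kcal/mol
equation 4 × 2: (2)·(-134.3) = -268.6 kcal/mol
equation 5 × 2: (2)·(-4.9) = -9.8 kcal/mol
ΔH_rxn = (-3)·(-145.5) + (-1)·(-94.6) + (3)·(-70.9) + (2)·(-134.3) + (2)·(-4.9) = 40.0 kcal/mol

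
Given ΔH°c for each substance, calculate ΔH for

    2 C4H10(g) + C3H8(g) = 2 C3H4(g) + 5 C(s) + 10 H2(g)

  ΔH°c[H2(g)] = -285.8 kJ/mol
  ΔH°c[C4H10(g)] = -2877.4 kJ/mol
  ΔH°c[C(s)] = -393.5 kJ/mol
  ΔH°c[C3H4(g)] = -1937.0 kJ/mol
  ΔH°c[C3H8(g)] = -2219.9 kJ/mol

With combustion enthalpies, reactants minus products:
= [2·(-2877.4) + 1·(-2219.9)] − [2·(-1937.0) + 5·(-393.5) + 10·(-285.8)]
= 724.8 kJ/mol

ΔH = 724.8 kJ/mol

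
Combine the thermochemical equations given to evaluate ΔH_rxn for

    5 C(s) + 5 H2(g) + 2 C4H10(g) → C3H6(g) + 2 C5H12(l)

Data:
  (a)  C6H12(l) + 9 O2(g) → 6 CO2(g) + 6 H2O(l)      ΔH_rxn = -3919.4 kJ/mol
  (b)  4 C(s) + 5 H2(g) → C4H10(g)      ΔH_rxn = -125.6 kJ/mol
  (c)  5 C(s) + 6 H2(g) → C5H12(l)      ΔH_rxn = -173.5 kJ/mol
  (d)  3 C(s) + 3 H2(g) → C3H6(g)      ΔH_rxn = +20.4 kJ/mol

ΔH_rxn = -75.4 kJ/mol

(a): not needed.
(b) reversed and × 2: (-2)·(-125.6) = +251.2 kJ/mol
(c) × 2: (2)·(-173.5) = -347.0 kJ/mol
(d) as written: +20.4 kJ/mol
By Hess's law, ΔH_rxn = (-2)·(-125.6) + (2)·(-173.5) + (1)·(+20.4) = -75.4 kJ/mol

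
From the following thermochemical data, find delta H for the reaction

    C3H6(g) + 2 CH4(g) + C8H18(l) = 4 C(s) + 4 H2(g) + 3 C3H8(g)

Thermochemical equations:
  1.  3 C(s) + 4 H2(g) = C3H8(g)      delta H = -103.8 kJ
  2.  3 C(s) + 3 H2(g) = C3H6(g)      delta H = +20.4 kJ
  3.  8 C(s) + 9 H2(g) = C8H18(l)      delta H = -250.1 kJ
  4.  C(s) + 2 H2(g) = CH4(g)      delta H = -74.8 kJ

delta H = 67.9 kJ

eq. 1 × 3: (3)·(-103.8) = -311.4 kJ
eq. 2 reversed: -20.4 kJ
eq. 3 reversed: +250.1 kJ
eq. 4 reversed and × 2: (-2)·(-74.8) = +149.6 kJ
delta H = (-311.4) + (-20.4) + (+250.1) + (+149.6) = 67.9 kJ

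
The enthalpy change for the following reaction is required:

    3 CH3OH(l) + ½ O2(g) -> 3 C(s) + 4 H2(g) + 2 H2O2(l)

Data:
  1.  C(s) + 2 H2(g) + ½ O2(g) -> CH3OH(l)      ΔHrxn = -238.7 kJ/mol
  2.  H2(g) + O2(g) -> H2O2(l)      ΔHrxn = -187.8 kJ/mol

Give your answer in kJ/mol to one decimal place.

ΔHrxn = 340.5 kJ/mol

eq. 1 reversed and × 3: (-3)·(-238.7) = +716.1 kJ/mol
eq. 2 × 2: (2)·(-187.8) = -375.6 kJ/mol
ΔHrxn = (+716.1) + (-375.6) = 340.5 kJ/mol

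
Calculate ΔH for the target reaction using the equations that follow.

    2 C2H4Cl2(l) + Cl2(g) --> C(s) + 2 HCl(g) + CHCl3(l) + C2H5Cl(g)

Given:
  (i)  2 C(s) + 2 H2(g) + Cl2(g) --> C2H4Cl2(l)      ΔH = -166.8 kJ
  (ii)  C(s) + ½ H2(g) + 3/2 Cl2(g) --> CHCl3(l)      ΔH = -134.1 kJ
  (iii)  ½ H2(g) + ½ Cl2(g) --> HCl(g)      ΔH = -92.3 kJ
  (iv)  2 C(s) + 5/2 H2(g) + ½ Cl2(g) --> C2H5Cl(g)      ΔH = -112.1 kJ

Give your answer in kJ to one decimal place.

(i) reversed and × 2 (C2H4Cl2(l) must end up as a reactant; scale by 2 for the 2 C2H4Cl2(l)): (-2)·(-166.8) = +333.6 kJ
(ii) as written (CHCl3(l) already on the product side): -134.1 kJ
(iii) × 2 (×2 to match 2 HCl(g) in the target): (2)·(-92.3) = -184.6 kJ
(iv) as written (C2H5Cl(g) already on the product side): -112.1 kJ
Since enthalpy is a state function, ΔH = (-2)·(-166.8) + (1)·(-134.1) + (2)·(-92.3) + (1)·(-112.1) = -97.2 kJ

ΔH = -97.2 kJ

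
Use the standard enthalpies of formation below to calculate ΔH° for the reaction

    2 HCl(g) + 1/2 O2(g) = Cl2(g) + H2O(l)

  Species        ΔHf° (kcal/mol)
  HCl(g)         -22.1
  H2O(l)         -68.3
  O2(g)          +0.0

ΔH°rxn = Σ nΔHf°(products) − Σ nΔHf°(reactants).
Products: 1·(+0.0) + 1·(-68.3) = -68.3
Reactants: 2·(-22.1) + 1/2·(+0.0) = -44.2
ΔH° = (-68.3) − (-44.2) = -24.1 kcal/mol

ΔH° = -24.1 kcal/mol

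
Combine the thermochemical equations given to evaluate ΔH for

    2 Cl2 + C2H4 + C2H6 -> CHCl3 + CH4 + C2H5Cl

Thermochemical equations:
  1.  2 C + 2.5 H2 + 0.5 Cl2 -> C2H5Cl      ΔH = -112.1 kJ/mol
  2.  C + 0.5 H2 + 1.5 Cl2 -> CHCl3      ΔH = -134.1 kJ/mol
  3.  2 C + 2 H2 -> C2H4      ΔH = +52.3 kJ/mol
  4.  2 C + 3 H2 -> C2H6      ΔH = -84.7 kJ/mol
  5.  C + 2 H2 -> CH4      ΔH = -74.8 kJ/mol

ΔH = -288.6 kJ/mol

eq. 1 as written (C2H5Cl already on the product side): -112.1 kJ/mol
eq. 2 as written (CHCl3 already on the product side): -134.1 kJ/mol
eq. 3 reversed (C2H4 must end up as a reactant): -52.3 kJ/mol
eq. 4 reversed (reverse to put C2H6 on the reactant side): +84.7 kJ/mol
eq. 5 as written (CH4 already on the product side): -74.8 kJ/mol
ΔH = (-112.1) + (-134.1) + (-52.3) + (+84.7) + (-74.8) = -288.6 kJ/mol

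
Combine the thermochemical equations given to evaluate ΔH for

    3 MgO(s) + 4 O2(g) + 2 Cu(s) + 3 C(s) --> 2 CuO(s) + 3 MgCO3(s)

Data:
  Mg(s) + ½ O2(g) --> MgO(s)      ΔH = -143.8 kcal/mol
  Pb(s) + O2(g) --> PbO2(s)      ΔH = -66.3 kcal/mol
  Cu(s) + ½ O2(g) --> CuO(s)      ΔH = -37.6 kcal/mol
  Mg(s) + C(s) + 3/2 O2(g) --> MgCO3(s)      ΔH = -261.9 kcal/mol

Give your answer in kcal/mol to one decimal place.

ΔH = -429.5 kcal/mol

equation 1 reversed and × 3 (reverse to put MgO(s) on the reactant side; ×3 to match 3 MgO(s) in the target): (-3)·(-143.8) = +431.4 kcal/mol
equation 2: not needed (Pb(s) appears nowhere else).
equation 3 × 2 (×2 to match 2 CuO(s) in the target): (2)·(-37.6) = -75.2 kcal/mol
equation 4 × 3 (scale by 3 for the 3 MgCO3(s)): (3)·(-261.9) = -785.7 kcal/mol
ΔH = (-3)·(-143.8) + (2)·(-37.6) + (3)·(-261.9) = -429.5 kcal/mol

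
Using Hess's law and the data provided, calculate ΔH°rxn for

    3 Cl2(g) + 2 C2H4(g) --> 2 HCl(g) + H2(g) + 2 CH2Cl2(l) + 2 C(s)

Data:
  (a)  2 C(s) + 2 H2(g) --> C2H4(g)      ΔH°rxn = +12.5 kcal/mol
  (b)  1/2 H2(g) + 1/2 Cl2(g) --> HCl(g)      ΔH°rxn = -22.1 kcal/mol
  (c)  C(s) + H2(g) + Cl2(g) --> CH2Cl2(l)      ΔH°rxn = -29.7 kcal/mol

ΔH°rxn = -128.6 kcal/mol

(a) reversed and × 2: (-2)·(+12.5) = -25.0 kcal/mol
(b) × 2: (2)·(-22.1) = -44.2 kcal/mol
(c) × 2: (2)·(-29.7) = -59.4 kcal/mol
ΔH°rxn = (-2)·(+12.5) + (2)·(-22.1) + (2)·(-29.7) = -128.6 kcal/mol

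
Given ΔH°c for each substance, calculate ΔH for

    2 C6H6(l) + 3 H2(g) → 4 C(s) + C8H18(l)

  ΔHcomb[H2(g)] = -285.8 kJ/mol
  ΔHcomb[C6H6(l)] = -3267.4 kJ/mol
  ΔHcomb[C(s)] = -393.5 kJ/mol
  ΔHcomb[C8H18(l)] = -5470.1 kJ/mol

With combustion enthalpies, reactants minus products:
= [2·(-3267.4) + 3·(-285.8)] − [4·(-393.5) + 1·(-5470.1)]
= -348.1 kJ/mol

ΔH = -348.1 kJ/mol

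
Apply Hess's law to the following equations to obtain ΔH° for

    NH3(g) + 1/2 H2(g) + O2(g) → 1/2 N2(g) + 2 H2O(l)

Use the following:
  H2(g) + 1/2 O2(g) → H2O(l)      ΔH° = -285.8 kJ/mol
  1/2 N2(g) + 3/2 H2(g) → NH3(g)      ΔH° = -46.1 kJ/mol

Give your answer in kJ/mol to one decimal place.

equation 1 × 2 (×2 to match 2 H2O(l) in the target): (2)·(-285.8) = -571.6 kJ/mol
equation 2 reversed (reverse to put NH3(g) on the reactant side): +46.1 kJ/mol
Summing the manipulated equations, ΔH° = (2)·(-285.8) + (-1)·(-46.1) = -525.5 kJ/mol

ΔH° = -525.5 kJ/mol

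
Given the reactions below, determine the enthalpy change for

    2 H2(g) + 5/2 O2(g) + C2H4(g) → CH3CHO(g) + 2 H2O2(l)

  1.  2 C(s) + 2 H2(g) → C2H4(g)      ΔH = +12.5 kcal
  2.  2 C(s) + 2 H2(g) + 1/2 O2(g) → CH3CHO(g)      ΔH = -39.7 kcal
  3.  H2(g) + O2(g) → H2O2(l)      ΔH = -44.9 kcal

ΔH = -142.0 kcal

eq. 1 reversed (reverse to put C2H4(g) on the reactant side): -12.5 kcal
eq. 2 as written (CH3CHO(g) already on the product side): -39.7 kcal
eq. 3 × 2 (×2 to match 2 H2O2(l) in the target): (2)·(-44.9) = -89.8 kcal
ΔH = (-12.5) + (-39.7) + (-89.8) = -142.0 kcal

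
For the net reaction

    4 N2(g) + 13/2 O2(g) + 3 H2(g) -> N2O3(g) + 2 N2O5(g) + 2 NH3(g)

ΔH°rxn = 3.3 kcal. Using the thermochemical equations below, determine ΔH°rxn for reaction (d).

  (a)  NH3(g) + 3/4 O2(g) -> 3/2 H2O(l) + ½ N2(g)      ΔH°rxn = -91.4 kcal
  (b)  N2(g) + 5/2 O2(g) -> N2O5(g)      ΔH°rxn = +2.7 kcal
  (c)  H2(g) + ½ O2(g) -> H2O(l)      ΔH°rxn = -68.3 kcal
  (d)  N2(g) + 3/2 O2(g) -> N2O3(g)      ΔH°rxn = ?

(a) reversed and × 2 (NH3(g) must end up as a product; scale by 2 for the 2 NH3(g)): (-2)·(-91.4) = +182.8 kcal
(b) × 2 (×2 to match 2 N2O5(g) in the target): (2)·(+2.7) = +5.4 kcal
(c) × 3 (×3 to match 3 H2(g) in the target): (3)·(-68.3) = -204.9 kcal
(d) as written (N2O3(g) already on the product side): contributes x
+3.3 = (+182.8) + (+5.4) + (-204.9) + x
x = (+3.3 − (-16.7)) / (1) = 20.0 kcal

ΔH°rxn = 20.0 kcal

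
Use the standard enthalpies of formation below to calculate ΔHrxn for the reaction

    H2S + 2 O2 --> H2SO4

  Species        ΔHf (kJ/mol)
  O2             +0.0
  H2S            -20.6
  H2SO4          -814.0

ΔHrxn = -793.4 kJ/mol

ΔH°rxn = Σ nΔHf°(products) − Σ nΔHf°(reactants).
Products: 1·(-814.0) = -814.0
Reactants: 1·(-20.6) + 2·(+0.0) = -20.6
ΔHrxn = (-814.0) − (-20.6) = -793.4 kJ/mol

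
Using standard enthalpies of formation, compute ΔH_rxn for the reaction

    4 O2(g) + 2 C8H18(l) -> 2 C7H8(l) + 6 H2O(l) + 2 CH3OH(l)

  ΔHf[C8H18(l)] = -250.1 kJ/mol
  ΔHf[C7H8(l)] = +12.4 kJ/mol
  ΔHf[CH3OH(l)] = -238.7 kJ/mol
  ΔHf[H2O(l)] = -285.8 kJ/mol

ΔH_rxn = -1667.2 kJ/mol

Products: 2·(+12.4) + 6·(-285.8) + 2·(-238.7) = -2167.4
Reactants: 4·(+0.0) + 2·(-250.1) = -500.2
ΔH_rxn = (-2167.4) − (-500.2) = -1667.2 kJ/mol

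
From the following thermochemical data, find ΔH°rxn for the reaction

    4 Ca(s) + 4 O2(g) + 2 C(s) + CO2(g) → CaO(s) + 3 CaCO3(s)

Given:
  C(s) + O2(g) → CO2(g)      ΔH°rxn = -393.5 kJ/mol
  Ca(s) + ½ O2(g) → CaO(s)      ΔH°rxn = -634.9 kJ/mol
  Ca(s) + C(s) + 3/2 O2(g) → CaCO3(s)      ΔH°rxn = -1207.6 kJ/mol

equation 1 reversed (reverse to put CO2(g) on the reactant side): +393.5 kJ/mol
equation 2 as written (CaO(s) already on the product side): -634.9 kJ/mol
equation 3 × 3 (scale by 3 for the 3 CaCO3(s)): (3)·(-1207.6) = -3622.8 kJ/mol
ΔH°rxn = (+393.5) + (-634.9) + (-3622.8) = -3864.2 kJ/mol

ΔH°rxn = -3864.2 kJ/mol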